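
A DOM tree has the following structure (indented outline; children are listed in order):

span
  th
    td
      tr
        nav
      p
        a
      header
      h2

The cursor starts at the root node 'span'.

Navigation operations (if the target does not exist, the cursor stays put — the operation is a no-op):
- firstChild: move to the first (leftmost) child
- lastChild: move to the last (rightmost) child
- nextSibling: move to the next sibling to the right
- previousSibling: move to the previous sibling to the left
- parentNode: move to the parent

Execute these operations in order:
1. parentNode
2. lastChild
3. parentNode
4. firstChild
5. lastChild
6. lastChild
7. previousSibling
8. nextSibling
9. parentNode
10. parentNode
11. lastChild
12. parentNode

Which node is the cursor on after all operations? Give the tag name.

Answer: th

Derivation:
After 1 (parentNode): span (no-op, stayed)
After 2 (lastChild): th
After 3 (parentNode): span
After 4 (firstChild): th
After 5 (lastChild): td
After 6 (lastChild): h2
After 7 (previousSibling): header
After 8 (nextSibling): h2
After 9 (parentNode): td
After 10 (parentNode): th
After 11 (lastChild): td
After 12 (parentNode): th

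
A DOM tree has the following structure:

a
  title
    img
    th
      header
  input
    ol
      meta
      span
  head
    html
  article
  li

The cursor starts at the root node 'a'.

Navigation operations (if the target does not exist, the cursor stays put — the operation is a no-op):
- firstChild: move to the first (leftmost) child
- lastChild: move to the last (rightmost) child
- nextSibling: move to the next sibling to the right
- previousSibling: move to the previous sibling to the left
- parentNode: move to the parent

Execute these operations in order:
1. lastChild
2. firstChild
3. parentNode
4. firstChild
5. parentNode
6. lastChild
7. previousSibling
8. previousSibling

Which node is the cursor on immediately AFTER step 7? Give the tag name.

After 1 (lastChild): li
After 2 (firstChild): li (no-op, stayed)
After 3 (parentNode): a
After 4 (firstChild): title
After 5 (parentNode): a
After 6 (lastChild): li
After 7 (previousSibling): article

Answer: article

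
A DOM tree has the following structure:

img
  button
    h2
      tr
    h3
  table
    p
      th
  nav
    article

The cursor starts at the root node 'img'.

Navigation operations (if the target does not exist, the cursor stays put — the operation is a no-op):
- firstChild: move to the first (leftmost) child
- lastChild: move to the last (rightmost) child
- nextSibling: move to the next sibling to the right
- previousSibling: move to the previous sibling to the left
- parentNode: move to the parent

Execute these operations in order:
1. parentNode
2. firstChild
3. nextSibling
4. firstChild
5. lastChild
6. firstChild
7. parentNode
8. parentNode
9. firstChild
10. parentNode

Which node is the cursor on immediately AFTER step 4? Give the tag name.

After 1 (parentNode): img (no-op, stayed)
After 2 (firstChild): button
After 3 (nextSibling): table
After 4 (firstChild): p

Answer: p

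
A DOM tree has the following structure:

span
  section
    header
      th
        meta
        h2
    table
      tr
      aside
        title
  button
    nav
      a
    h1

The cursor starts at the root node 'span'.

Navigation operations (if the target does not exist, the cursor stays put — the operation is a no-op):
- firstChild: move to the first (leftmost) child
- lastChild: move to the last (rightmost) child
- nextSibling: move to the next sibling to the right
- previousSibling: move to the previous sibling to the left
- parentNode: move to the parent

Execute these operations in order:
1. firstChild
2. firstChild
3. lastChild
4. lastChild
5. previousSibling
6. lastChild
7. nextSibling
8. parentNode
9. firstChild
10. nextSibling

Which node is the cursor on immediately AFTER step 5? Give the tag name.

After 1 (firstChild): section
After 2 (firstChild): header
After 3 (lastChild): th
After 4 (lastChild): h2
After 5 (previousSibling): meta

Answer: meta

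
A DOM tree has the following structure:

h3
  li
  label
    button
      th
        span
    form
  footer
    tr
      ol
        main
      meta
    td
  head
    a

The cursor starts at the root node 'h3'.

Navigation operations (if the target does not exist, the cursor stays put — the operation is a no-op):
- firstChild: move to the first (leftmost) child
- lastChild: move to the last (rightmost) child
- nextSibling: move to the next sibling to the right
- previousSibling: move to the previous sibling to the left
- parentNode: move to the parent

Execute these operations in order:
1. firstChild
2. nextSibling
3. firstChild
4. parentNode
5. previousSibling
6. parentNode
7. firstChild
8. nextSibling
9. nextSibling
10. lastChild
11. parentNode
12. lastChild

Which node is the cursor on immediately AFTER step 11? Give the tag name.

Answer: footer

Derivation:
After 1 (firstChild): li
After 2 (nextSibling): label
After 3 (firstChild): button
After 4 (parentNode): label
After 5 (previousSibling): li
After 6 (parentNode): h3
After 7 (firstChild): li
After 8 (nextSibling): label
After 9 (nextSibling): footer
After 10 (lastChild): td
After 11 (parentNode): footer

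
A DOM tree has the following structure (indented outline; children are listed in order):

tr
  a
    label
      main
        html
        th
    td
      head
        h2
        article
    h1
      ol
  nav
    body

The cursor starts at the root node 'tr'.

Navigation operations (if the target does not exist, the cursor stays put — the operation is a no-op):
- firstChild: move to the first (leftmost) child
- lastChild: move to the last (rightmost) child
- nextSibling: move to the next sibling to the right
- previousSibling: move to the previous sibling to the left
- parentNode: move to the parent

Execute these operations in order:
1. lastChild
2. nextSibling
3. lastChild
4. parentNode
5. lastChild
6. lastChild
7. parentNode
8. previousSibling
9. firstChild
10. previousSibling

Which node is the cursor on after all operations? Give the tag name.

Answer: label

Derivation:
After 1 (lastChild): nav
After 2 (nextSibling): nav (no-op, stayed)
After 3 (lastChild): body
After 4 (parentNode): nav
After 5 (lastChild): body
After 6 (lastChild): body (no-op, stayed)
After 7 (parentNode): nav
After 8 (previousSibling): a
After 9 (firstChild): label
After 10 (previousSibling): label (no-op, stayed)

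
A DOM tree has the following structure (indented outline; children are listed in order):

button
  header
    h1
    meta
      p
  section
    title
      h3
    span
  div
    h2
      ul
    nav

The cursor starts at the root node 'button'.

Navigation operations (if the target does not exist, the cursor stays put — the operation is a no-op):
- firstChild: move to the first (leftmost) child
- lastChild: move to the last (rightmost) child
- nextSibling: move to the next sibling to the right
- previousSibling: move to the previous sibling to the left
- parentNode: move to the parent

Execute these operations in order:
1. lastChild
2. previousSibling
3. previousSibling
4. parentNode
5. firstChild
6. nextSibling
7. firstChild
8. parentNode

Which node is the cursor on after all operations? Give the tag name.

Answer: section

Derivation:
After 1 (lastChild): div
After 2 (previousSibling): section
After 3 (previousSibling): header
After 4 (parentNode): button
After 5 (firstChild): header
After 6 (nextSibling): section
After 7 (firstChild): title
After 8 (parentNode): section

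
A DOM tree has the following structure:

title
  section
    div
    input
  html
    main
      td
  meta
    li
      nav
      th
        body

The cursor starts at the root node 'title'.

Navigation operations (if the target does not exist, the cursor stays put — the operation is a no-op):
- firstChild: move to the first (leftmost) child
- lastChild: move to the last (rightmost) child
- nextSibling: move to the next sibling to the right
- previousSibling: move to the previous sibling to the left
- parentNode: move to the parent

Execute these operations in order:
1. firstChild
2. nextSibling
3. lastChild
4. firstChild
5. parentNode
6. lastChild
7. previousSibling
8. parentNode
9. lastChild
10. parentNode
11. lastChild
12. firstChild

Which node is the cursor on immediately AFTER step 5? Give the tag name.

After 1 (firstChild): section
After 2 (nextSibling): html
After 3 (lastChild): main
After 4 (firstChild): td
After 5 (parentNode): main

Answer: main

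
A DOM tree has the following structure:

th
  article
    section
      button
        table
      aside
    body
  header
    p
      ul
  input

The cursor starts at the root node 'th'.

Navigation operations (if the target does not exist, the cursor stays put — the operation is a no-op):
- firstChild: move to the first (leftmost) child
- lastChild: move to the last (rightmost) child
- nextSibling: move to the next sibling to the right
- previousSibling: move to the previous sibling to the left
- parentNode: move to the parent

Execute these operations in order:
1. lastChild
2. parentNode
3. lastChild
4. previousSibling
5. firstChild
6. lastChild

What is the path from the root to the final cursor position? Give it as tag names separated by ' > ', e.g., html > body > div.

Answer: th > header > p > ul

Derivation:
After 1 (lastChild): input
After 2 (parentNode): th
After 3 (lastChild): input
After 4 (previousSibling): header
After 5 (firstChild): p
After 6 (lastChild): ul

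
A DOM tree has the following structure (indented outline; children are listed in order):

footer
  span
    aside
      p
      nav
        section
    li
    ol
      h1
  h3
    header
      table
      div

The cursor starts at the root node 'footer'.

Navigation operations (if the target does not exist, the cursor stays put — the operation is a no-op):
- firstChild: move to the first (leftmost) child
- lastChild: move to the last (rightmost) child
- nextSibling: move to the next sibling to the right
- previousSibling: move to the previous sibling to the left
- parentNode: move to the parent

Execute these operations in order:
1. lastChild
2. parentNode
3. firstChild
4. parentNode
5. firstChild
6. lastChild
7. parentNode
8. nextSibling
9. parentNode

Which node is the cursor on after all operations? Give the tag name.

After 1 (lastChild): h3
After 2 (parentNode): footer
After 3 (firstChild): span
After 4 (parentNode): footer
After 5 (firstChild): span
After 6 (lastChild): ol
After 7 (parentNode): span
After 8 (nextSibling): h3
After 9 (parentNode): footer

Answer: footer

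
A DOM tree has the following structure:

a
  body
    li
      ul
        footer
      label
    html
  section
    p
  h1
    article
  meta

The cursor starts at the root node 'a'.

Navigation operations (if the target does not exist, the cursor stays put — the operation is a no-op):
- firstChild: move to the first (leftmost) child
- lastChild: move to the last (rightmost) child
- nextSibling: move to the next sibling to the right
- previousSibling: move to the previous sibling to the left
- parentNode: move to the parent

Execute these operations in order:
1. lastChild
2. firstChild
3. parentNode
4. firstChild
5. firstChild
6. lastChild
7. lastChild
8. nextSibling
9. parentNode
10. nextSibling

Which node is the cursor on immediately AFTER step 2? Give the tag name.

After 1 (lastChild): meta
After 2 (firstChild): meta (no-op, stayed)

Answer: meta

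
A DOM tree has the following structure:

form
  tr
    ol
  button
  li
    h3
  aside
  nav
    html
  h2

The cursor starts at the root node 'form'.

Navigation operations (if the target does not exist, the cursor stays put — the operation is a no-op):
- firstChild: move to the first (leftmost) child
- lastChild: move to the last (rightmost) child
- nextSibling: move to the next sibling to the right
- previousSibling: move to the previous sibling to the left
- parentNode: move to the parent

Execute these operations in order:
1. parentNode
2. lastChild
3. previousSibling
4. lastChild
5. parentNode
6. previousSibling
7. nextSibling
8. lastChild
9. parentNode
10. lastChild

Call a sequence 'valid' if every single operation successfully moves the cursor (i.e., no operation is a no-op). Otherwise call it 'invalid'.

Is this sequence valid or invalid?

Answer: invalid

Derivation:
After 1 (parentNode): form (no-op, stayed)
After 2 (lastChild): h2
After 3 (previousSibling): nav
After 4 (lastChild): html
After 5 (parentNode): nav
After 6 (previousSibling): aside
After 7 (nextSibling): nav
After 8 (lastChild): html
After 9 (parentNode): nav
After 10 (lastChild): html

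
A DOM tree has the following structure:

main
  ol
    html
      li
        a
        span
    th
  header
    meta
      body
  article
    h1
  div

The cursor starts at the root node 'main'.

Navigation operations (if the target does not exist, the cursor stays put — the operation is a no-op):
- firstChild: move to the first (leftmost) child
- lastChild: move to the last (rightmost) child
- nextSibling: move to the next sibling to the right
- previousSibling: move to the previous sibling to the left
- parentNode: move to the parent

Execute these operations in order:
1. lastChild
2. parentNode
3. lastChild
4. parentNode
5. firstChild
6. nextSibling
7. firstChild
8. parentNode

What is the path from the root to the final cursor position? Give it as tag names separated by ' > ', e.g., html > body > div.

Answer: main > header

Derivation:
After 1 (lastChild): div
After 2 (parentNode): main
After 3 (lastChild): div
After 4 (parentNode): main
After 5 (firstChild): ol
After 6 (nextSibling): header
After 7 (firstChild): meta
After 8 (parentNode): header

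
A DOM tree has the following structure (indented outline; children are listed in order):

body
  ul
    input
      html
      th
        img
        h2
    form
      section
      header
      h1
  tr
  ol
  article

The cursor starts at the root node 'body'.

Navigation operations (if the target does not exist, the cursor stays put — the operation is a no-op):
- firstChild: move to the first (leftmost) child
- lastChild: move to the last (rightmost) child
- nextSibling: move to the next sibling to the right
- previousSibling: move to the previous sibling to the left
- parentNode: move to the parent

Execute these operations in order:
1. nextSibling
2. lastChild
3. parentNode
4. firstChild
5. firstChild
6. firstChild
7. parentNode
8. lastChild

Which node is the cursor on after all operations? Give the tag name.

After 1 (nextSibling): body (no-op, stayed)
After 2 (lastChild): article
After 3 (parentNode): body
After 4 (firstChild): ul
After 5 (firstChild): input
After 6 (firstChild): html
After 7 (parentNode): input
After 8 (lastChild): th

Answer: th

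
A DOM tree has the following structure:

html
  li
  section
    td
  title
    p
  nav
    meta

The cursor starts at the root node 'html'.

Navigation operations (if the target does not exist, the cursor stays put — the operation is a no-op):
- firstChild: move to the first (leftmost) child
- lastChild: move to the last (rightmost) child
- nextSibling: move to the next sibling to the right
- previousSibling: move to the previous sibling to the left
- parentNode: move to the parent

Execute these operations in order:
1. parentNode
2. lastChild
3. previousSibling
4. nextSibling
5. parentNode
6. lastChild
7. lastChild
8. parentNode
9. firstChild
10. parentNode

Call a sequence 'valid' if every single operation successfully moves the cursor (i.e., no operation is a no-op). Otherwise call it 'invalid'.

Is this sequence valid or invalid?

After 1 (parentNode): html (no-op, stayed)
After 2 (lastChild): nav
After 3 (previousSibling): title
After 4 (nextSibling): nav
After 5 (parentNode): html
After 6 (lastChild): nav
After 7 (lastChild): meta
After 8 (parentNode): nav
After 9 (firstChild): meta
After 10 (parentNode): nav

Answer: invalid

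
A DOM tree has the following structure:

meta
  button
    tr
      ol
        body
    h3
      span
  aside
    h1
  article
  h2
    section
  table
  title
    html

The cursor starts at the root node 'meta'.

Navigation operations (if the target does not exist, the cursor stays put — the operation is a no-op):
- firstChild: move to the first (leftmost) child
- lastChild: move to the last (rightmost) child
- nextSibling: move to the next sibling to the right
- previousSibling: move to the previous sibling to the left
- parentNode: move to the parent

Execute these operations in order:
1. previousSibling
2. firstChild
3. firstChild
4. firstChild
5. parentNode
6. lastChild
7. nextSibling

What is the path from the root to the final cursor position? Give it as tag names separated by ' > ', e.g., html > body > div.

Answer: meta > button > tr > ol

Derivation:
After 1 (previousSibling): meta (no-op, stayed)
After 2 (firstChild): button
After 3 (firstChild): tr
After 4 (firstChild): ol
After 5 (parentNode): tr
After 6 (lastChild): ol
After 7 (nextSibling): ol (no-op, stayed)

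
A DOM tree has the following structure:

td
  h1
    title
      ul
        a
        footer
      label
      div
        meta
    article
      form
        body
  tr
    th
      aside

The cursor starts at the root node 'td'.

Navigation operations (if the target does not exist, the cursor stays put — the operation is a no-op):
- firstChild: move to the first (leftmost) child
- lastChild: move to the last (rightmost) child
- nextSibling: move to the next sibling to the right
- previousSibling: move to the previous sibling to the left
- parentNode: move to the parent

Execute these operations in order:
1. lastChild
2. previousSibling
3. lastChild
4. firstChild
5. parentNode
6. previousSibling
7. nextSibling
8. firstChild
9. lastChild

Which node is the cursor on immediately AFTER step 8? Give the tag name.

After 1 (lastChild): tr
After 2 (previousSibling): h1
After 3 (lastChild): article
After 4 (firstChild): form
After 5 (parentNode): article
After 6 (previousSibling): title
After 7 (nextSibling): article
After 8 (firstChild): form

Answer: form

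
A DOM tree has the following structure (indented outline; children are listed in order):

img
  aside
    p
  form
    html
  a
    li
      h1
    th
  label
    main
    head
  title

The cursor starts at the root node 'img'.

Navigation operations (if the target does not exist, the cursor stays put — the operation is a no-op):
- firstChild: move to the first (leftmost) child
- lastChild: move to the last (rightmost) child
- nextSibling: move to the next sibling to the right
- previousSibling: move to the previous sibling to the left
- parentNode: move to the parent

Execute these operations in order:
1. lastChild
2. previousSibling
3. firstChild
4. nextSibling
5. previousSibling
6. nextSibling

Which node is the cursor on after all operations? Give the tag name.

Answer: head

Derivation:
After 1 (lastChild): title
After 2 (previousSibling): label
After 3 (firstChild): main
After 4 (nextSibling): head
After 5 (previousSibling): main
After 6 (nextSibling): head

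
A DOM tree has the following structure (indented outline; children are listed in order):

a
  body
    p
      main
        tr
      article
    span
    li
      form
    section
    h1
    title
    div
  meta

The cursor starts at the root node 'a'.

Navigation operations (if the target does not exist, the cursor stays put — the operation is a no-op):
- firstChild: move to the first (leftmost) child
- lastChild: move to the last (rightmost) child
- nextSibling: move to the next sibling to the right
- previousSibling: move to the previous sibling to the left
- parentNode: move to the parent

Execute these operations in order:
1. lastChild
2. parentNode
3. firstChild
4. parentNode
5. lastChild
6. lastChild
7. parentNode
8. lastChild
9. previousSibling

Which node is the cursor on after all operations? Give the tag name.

Answer: body

Derivation:
After 1 (lastChild): meta
After 2 (parentNode): a
After 3 (firstChild): body
After 4 (parentNode): a
After 5 (lastChild): meta
After 6 (lastChild): meta (no-op, stayed)
After 7 (parentNode): a
After 8 (lastChild): meta
After 9 (previousSibling): body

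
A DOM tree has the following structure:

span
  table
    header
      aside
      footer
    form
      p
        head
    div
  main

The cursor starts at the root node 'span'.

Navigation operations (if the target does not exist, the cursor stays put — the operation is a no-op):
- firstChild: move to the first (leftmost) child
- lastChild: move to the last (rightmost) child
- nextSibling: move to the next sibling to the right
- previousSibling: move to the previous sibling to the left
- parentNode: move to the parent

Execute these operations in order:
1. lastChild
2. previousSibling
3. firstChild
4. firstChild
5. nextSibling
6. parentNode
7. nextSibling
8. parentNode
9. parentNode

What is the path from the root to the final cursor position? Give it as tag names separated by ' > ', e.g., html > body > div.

Answer: span

Derivation:
After 1 (lastChild): main
After 2 (previousSibling): table
After 3 (firstChild): header
After 4 (firstChild): aside
After 5 (nextSibling): footer
After 6 (parentNode): header
After 7 (nextSibling): form
After 8 (parentNode): table
After 9 (parentNode): span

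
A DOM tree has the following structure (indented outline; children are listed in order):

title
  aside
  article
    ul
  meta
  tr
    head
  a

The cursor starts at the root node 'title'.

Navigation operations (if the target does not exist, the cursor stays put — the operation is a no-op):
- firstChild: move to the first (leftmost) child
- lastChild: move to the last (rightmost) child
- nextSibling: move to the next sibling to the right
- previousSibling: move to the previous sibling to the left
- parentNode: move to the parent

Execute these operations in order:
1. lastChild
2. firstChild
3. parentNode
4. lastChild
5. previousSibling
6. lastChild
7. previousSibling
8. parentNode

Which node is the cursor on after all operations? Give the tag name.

After 1 (lastChild): a
After 2 (firstChild): a (no-op, stayed)
After 3 (parentNode): title
After 4 (lastChild): a
After 5 (previousSibling): tr
After 6 (lastChild): head
After 7 (previousSibling): head (no-op, stayed)
After 8 (parentNode): tr

Answer: tr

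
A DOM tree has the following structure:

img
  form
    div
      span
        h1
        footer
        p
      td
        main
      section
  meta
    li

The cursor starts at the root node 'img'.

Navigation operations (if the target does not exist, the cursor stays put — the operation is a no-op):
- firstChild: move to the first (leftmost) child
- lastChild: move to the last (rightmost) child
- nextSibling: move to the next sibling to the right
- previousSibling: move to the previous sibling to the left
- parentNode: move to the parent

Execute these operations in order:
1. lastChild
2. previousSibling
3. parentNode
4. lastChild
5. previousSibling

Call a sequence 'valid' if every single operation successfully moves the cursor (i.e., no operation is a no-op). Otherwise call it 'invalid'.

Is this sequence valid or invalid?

After 1 (lastChild): meta
After 2 (previousSibling): form
After 3 (parentNode): img
After 4 (lastChild): meta
After 5 (previousSibling): form

Answer: valid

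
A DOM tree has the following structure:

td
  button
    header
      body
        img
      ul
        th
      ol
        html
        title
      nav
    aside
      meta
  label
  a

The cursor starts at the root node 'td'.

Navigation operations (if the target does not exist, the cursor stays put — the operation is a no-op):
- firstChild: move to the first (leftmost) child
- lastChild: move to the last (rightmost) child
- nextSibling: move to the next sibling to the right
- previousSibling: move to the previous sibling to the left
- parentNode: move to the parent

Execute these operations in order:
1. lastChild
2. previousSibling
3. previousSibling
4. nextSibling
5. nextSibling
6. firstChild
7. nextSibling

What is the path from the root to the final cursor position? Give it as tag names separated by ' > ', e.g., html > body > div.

After 1 (lastChild): a
After 2 (previousSibling): label
After 3 (previousSibling): button
After 4 (nextSibling): label
After 5 (nextSibling): a
After 6 (firstChild): a (no-op, stayed)
After 7 (nextSibling): a (no-op, stayed)

Answer: td > a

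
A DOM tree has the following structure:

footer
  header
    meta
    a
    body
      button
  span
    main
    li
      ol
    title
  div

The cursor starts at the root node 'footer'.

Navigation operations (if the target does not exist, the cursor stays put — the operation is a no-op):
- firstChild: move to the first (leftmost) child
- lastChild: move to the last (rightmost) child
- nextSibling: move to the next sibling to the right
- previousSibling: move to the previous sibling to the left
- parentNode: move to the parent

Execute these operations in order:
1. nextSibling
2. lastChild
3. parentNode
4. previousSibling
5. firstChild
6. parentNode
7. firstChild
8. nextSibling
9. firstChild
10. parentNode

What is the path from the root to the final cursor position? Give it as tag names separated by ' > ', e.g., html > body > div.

After 1 (nextSibling): footer (no-op, stayed)
After 2 (lastChild): div
After 3 (parentNode): footer
After 4 (previousSibling): footer (no-op, stayed)
After 5 (firstChild): header
After 6 (parentNode): footer
After 7 (firstChild): header
After 8 (nextSibling): span
After 9 (firstChild): main
After 10 (parentNode): span

Answer: footer > span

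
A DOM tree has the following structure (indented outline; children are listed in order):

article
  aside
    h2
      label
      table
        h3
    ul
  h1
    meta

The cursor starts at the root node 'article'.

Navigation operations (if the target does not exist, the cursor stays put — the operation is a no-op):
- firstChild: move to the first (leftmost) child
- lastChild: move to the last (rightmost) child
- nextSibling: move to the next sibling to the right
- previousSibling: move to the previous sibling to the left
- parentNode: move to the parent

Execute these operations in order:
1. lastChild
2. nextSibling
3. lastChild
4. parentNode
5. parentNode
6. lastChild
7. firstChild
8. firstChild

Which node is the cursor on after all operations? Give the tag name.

After 1 (lastChild): h1
After 2 (nextSibling): h1 (no-op, stayed)
After 3 (lastChild): meta
After 4 (parentNode): h1
After 5 (parentNode): article
After 6 (lastChild): h1
After 7 (firstChild): meta
After 8 (firstChild): meta (no-op, stayed)

Answer: meta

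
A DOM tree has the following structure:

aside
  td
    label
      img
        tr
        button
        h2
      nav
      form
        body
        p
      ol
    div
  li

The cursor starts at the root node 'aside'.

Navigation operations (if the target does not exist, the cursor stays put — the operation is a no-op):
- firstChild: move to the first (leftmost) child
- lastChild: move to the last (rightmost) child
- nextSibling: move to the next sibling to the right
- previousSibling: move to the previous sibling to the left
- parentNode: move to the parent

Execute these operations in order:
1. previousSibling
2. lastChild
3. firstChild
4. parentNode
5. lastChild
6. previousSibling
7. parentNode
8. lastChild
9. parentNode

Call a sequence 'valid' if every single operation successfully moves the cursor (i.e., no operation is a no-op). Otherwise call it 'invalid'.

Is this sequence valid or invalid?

After 1 (previousSibling): aside (no-op, stayed)
After 2 (lastChild): li
After 3 (firstChild): li (no-op, stayed)
After 4 (parentNode): aside
After 5 (lastChild): li
After 6 (previousSibling): td
After 7 (parentNode): aside
After 8 (lastChild): li
After 9 (parentNode): aside

Answer: invalid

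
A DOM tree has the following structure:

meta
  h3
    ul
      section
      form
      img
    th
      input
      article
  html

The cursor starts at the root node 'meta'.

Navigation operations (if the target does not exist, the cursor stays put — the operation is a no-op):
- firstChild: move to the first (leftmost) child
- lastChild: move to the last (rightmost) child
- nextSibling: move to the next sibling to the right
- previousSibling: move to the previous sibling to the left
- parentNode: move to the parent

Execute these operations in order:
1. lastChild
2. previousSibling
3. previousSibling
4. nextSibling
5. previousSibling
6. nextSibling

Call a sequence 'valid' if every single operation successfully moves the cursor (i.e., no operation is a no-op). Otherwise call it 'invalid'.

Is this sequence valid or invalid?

Answer: invalid

Derivation:
After 1 (lastChild): html
After 2 (previousSibling): h3
After 3 (previousSibling): h3 (no-op, stayed)
After 4 (nextSibling): html
After 5 (previousSibling): h3
After 6 (nextSibling): html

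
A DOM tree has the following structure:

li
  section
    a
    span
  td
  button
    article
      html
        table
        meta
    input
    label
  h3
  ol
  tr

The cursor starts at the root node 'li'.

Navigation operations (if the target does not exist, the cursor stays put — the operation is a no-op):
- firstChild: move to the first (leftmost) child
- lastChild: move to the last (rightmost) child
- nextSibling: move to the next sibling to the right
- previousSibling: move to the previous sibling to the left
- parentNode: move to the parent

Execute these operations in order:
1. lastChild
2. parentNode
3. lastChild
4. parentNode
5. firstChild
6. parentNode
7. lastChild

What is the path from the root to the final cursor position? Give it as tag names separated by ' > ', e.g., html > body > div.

Answer: li > tr

Derivation:
After 1 (lastChild): tr
After 2 (parentNode): li
After 3 (lastChild): tr
After 4 (parentNode): li
After 5 (firstChild): section
After 6 (parentNode): li
After 7 (lastChild): tr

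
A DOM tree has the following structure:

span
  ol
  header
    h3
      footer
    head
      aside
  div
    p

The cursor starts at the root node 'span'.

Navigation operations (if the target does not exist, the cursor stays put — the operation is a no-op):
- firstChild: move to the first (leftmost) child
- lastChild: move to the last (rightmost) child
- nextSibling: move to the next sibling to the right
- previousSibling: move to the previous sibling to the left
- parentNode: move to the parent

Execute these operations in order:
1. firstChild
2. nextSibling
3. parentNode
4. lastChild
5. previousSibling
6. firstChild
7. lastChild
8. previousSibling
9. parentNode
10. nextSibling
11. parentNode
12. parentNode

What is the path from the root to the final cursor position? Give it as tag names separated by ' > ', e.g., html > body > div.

Answer: span

Derivation:
After 1 (firstChild): ol
After 2 (nextSibling): header
After 3 (parentNode): span
After 4 (lastChild): div
After 5 (previousSibling): header
After 6 (firstChild): h3
After 7 (lastChild): footer
After 8 (previousSibling): footer (no-op, stayed)
After 9 (parentNode): h3
After 10 (nextSibling): head
After 11 (parentNode): header
After 12 (parentNode): span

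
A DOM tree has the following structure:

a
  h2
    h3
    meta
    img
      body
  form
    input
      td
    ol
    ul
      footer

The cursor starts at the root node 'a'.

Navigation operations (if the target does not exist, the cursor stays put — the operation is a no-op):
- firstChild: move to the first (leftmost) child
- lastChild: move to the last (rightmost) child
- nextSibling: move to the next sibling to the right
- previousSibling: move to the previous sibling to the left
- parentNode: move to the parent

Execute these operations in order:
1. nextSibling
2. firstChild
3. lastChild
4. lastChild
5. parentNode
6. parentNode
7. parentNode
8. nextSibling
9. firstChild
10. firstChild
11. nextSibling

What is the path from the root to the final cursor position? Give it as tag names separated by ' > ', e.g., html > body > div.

After 1 (nextSibling): a (no-op, stayed)
After 2 (firstChild): h2
After 3 (lastChild): img
After 4 (lastChild): body
After 5 (parentNode): img
After 6 (parentNode): h2
After 7 (parentNode): a
After 8 (nextSibling): a (no-op, stayed)
After 9 (firstChild): h2
After 10 (firstChild): h3
After 11 (nextSibling): meta

Answer: a > h2 > meta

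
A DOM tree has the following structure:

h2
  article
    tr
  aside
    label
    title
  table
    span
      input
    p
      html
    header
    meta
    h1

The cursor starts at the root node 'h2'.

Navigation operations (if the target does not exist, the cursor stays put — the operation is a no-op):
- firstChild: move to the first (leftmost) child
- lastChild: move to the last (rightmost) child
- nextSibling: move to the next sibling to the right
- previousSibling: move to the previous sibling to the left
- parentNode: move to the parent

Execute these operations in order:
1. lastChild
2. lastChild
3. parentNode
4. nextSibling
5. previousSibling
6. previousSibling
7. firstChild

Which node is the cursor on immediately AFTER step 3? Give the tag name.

After 1 (lastChild): table
After 2 (lastChild): h1
After 3 (parentNode): table

Answer: table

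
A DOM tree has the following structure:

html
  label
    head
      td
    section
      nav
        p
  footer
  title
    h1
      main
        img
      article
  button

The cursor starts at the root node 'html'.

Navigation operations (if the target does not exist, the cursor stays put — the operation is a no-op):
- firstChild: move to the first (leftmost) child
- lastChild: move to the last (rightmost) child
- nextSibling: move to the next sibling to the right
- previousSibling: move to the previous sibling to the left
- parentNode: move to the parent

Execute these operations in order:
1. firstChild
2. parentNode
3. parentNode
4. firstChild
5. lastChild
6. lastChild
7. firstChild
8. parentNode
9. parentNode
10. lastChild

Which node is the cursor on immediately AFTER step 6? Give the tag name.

After 1 (firstChild): label
After 2 (parentNode): html
After 3 (parentNode): html (no-op, stayed)
After 4 (firstChild): label
After 5 (lastChild): section
After 6 (lastChild): nav

Answer: nav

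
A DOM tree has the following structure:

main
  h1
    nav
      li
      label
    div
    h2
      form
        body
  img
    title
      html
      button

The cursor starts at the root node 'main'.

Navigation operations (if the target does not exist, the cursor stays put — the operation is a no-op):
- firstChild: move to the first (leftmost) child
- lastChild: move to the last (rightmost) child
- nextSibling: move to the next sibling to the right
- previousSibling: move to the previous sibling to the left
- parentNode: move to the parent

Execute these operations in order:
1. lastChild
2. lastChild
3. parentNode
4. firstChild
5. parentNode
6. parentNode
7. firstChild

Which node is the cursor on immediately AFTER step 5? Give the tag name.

Answer: img

Derivation:
After 1 (lastChild): img
After 2 (lastChild): title
After 3 (parentNode): img
After 4 (firstChild): title
After 5 (parentNode): img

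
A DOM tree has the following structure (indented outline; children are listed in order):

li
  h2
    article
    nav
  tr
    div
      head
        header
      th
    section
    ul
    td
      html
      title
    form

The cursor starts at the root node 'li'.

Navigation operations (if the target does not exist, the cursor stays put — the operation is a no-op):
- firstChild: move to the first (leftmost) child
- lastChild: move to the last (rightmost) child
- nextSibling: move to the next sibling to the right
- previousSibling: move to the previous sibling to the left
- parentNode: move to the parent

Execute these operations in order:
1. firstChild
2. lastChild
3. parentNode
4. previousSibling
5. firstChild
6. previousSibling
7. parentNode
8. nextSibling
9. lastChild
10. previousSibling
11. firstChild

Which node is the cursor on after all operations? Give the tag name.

After 1 (firstChild): h2
After 2 (lastChild): nav
After 3 (parentNode): h2
After 4 (previousSibling): h2 (no-op, stayed)
After 5 (firstChild): article
After 6 (previousSibling): article (no-op, stayed)
After 7 (parentNode): h2
After 8 (nextSibling): tr
After 9 (lastChild): form
After 10 (previousSibling): td
After 11 (firstChild): html

Answer: html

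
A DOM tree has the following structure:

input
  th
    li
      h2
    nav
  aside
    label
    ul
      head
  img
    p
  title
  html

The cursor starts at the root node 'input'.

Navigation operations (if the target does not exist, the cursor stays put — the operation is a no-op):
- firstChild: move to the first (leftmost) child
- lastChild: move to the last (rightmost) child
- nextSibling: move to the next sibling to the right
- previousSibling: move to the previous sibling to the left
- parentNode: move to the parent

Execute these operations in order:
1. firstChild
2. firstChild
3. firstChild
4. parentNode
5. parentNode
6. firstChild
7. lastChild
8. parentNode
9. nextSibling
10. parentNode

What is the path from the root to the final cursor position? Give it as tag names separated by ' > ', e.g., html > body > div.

Answer: input > th

Derivation:
After 1 (firstChild): th
After 2 (firstChild): li
After 3 (firstChild): h2
After 4 (parentNode): li
After 5 (parentNode): th
After 6 (firstChild): li
After 7 (lastChild): h2
After 8 (parentNode): li
After 9 (nextSibling): nav
After 10 (parentNode): th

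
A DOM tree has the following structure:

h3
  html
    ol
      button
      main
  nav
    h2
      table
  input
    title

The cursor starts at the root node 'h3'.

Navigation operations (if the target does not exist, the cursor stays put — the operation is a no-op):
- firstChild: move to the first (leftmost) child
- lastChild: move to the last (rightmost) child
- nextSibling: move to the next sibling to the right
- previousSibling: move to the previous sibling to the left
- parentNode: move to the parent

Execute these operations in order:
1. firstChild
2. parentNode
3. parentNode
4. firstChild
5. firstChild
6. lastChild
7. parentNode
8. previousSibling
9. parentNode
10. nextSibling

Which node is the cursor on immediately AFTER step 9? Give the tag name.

Answer: html

Derivation:
After 1 (firstChild): html
After 2 (parentNode): h3
After 3 (parentNode): h3 (no-op, stayed)
After 4 (firstChild): html
After 5 (firstChild): ol
After 6 (lastChild): main
After 7 (parentNode): ol
After 8 (previousSibling): ol (no-op, stayed)
After 9 (parentNode): html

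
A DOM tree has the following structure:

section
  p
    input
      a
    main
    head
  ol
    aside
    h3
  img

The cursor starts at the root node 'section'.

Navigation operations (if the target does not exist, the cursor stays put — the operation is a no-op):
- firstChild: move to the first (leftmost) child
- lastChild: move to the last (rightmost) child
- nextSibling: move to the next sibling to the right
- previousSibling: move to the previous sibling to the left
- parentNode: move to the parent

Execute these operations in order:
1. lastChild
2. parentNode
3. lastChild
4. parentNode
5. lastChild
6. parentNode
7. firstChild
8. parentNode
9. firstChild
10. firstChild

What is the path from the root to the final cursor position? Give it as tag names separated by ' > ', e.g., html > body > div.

After 1 (lastChild): img
After 2 (parentNode): section
After 3 (lastChild): img
After 4 (parentNode): section
After 5 (lastChild): img
After 6 (parentNode): section
After 7 (firstChild): p
After 8 (parentNode): section
After 9 (firstChild): p
After 10 (firstChild): input

Answer: section > p > input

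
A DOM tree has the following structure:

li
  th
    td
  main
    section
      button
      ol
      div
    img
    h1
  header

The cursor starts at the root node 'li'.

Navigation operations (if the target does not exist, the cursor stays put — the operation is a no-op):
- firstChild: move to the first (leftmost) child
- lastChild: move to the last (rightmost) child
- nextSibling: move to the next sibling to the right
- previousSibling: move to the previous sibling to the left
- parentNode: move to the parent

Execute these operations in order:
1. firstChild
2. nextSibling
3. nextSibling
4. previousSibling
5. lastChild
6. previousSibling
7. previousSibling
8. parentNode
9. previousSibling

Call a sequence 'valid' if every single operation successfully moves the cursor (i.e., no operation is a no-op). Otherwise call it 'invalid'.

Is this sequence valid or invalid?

After 1 (firstChild): th
After 2 (nextSibling): main
After 3 (nextSibling): header
After 4 (previousSibling): main
After 5 (lastChild): h1
After 6 (previousSibling): img
After 7 (previousSibling): section
After 8 (parentNode): main
After 9 (previousSibling): th

Answer: valid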